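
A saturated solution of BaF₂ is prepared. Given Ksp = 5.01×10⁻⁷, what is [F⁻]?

1.00×10⁻² M

BaF₂(s) ⇌ Ba²⁺(aq) + 2 F⁻(aq)
If s mol/L of BaF₂ dissolves, [Ba²⁺] = s and [F⁻] = 2s.
Ksp = [Ba²⁺][F⁻]^2 = s · (2s)^2 = 4s^3 = 5.01×10⁻⁷
s = 5.00×10⁻³ M
[F⁻] = 2s = 1.00×10⁻² M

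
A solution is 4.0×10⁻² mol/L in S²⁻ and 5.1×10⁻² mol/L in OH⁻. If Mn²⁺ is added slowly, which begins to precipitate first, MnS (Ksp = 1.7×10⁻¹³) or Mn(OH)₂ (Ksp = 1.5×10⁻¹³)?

Each salt precipitates once Q = Ksp for that salt.
For MnS: [Mn²⁺] = (Ksp/[S²⁻]) = 4.3×10⁻¹² mol/L
For Mn(OH)₂: [Mn²⁺] = (Ksp/[OH⁻]^2) = 5.8×10⁻¹¹ mol/L
The smaller threshold [Mn²⁺] is reached first, so MnS precipitates first.

MnS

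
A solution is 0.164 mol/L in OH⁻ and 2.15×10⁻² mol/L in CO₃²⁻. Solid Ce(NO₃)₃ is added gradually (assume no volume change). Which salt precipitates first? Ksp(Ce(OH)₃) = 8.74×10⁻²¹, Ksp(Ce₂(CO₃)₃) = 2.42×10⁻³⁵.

Precipitation of each salt begins when its ion product equals Ksp.
For Ce(OH)₃: [Ce³⁺] = (Ksp/[OH⁻]^3) = 1.98×10⁻¹⁸ mol/L
For Ce₂(CO₃)₃: [Ce³⁺] = (Ksp/[CO₃²⁻]^3)^(1/2) = 1.56×10⁻¹⁵ mol/L
The smaller threshold [Ce³⁺] is reached first, so Ce(OH)₃ precipitates first.

Ce(OH)₃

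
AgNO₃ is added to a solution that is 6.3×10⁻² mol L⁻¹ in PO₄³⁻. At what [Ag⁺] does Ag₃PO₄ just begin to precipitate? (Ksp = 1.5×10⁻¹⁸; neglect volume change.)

2.9×10⁻⁶ M

The threshold for precipitation is Q = Ksp.
Ag₃PO₄(s) ⇌ 3 Ag⁺(aq) + PO₄³⁻(aq)
Ksp = [Ag⁺]^3[PO₄³⁻] = [Ag⁺]^3(6.3×10⁻²)
[Ag⁺]^3 = 1.5×10⁻¹⁸ / (6.3×10⁻²) = 2.4×10⁻¹⁷
[Ag⁺] = 2.9×10⁻⁶ mol L⁻¹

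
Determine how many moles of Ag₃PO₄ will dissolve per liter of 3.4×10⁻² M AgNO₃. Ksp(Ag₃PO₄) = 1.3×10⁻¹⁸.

3.3×10⁻¹⁴ M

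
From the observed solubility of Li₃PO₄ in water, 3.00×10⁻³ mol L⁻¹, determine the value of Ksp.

Ksp = 2.19×10⁻⁹

Li₃PO₄(s) ⇌ 3 Li⁺(aq) + PO₄³⁻(aq)
Call the molar solubility s, so that [Li⁺] = 3s and [PO₄³⁻] = s.
Ksp = [Li⁺]^3[PO₄³⁻] = (3s)^3 · s = 27s^4
Ksp = 27 × (3.00×10⁻³)^4 = 2.19×10⁻⁹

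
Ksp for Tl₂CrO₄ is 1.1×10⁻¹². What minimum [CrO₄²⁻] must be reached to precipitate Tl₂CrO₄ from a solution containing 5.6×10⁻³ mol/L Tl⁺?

3.5×10⁻⁸ M

Each salt precipitates once Q = Ksp for that salt.
Tl₂CrO₄(s) ⇌ 2 Tl⁺(aq) + CrO₄²⁻(aq)
Ksp = [Tl⁺]^2[CrO₄²⁻] = [CrO₄²⁻](5.6×10⁻³)^2
[CrO₄²⁻] = 1.1×10⁻¹² / (5.6×10⁻³)^2 = 3.5×10⁻⁸
[CrO₄²⁻] = 3.5×10⁻⁸ mol/L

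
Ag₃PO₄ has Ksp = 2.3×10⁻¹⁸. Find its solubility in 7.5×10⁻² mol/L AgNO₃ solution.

Ag₃PO₄(s) ⇌ 3 Ag⁺(aq) + PO₄³⁻(aq)
With Ag⁺ already at 7.5×10⁻² mol/L and s small, take [Ag⁺] ≈ 7.5×10⁻² mol/L and [PO₄³⁻] = s.
Ksp = [Ag⁺]^3[PO₄³⁻] = (7.5×10⁻²)^3s
s = 2.3×10⁻¹⁸ / (7.5×10⁻²)^3 = 5.5×10⁻¹⁵
s = 5.5×10⁻¹⁵ mol/L

5.5×10⁻¹⁵ M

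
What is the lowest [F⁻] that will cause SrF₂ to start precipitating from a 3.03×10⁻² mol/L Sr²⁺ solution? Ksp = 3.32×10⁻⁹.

A salt starts to precipitate once the ion product Q reaches its Ksp.
SrF₂(s) ⇌ Sr²⁺(aq) + 2 F⁻(aq)
Ksp = [Sr²⁺][F⁻]^2 = [F⁻]^2(3.03×10⁻²)
[F⁻]^2 = 3.32×10⁻⁹ / (3.03×10⁻²) = 1.10×10⁻⁷
[F⁻] = 3.31×10⁻⁴ mol/L

3.31×10⁻⁴ M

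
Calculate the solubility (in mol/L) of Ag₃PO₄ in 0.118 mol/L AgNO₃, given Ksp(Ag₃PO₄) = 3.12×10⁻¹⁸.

Ag₃PO₄(s) ⇌ 3 Ag⁺(aq) + PO₄³⁻(aq)
With Ag⁺ already at 0.118 mol/L and s small, take [Ag⁺] ≈ 0.118 mol/L and [PO₄³⁻] = s.
Ksp = [Ag⁺]^3[PO₄³⁻] = (0.118)^3s
s = 3.12×10⁻¹⁸ / (0.118)^3 = 1.90×10⁻¹⁵
s = 1.90×10⁻¹⁵ mol/L

1.90×10⁻¹⁵ M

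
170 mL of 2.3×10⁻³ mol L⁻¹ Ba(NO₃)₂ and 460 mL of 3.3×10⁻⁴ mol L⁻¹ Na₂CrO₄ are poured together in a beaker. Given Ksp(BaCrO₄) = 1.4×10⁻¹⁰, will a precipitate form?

The combined volume is 630 mL.
[Ba²⁺] = (2.3×10⁻³)(170)/630 = 6.2×10⁻⁴ mol L⁻¹
[CrO₄²⁻] = (3.3×10⁻⁴)(460)/630 = 2.4×10⁻⁴ mol L⁻¹
Q = [Ba²⁺][CrO₄²⁻] = 1.5×10⁻⁷
Since Q (1.5×10⁻⁷) exceeds Ksp (1.4×10⁻¹⁰), BaCrO₄ will precipitate.

Yes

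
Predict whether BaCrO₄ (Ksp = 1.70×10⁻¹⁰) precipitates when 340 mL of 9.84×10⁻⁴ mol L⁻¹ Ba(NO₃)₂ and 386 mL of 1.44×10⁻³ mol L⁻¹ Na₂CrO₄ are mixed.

Yes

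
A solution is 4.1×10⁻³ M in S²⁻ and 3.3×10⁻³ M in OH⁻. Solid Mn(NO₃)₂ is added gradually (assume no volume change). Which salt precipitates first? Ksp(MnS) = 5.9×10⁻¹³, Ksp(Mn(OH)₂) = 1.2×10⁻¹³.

Each salt precipitates once Q = Ksp for that salt.
For MnS: [Mn²⁺] = (Ksp/[S²⁻]) = 1.4×10⁻¹⁰ M
For Mn(OH)₂: [Mn²⁺] = (Ksp/[OH⁻]^2) = 1.1×10⁻⁸ M
The smaller threshold [Mn²⁺] is reached first, so MnS precipitates first.

MnS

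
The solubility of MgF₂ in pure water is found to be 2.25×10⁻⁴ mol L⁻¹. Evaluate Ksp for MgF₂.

MgF₂(s) ⇌ Mg²⁺(aq) + 2 F⁻(aq)
With molar solubility s: [Mg²⁺] = s, [F⁻] = 2s.
Ksp = [Mg²⁺][F⁻]^2 = s · (2s)^2 = 4s^3
Ksp = 4 × (2.25×10⁻⁴)^3 = 4.56×10⁻¹¹

Ksp = 4.56×10⁻¹¹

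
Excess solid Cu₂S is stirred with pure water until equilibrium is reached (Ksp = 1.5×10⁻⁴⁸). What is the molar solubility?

7.2×10⁻¹⁷ M

Cu₂S(s) ⇌ 2 Cu⁺(aq) + S²⁻(aq)
Call the molar solubility s, so that [Cu⁺] = 2s and [S²⁻] = s.
Ksp = [Cu⁺]^2[S²⁻] = (2s)^2 · s = 4s^3
4s^3 = 1.5×10⁻⁴⁸  ⇒  s^3 = 3.8×10⁻⁴⁹
s = (3.8×10⁻⁴⁹)^(1/3) = 7.2×10⁻¹⁷ mol/L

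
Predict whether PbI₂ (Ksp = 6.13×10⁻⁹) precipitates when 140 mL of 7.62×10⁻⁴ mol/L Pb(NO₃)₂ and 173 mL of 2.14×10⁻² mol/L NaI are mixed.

Yes

After mixing, V = 140 mL + 173 mL = 313 mL.
[Pb²⁺] = (7.62×10⁻⁴)(140)/313 = 3.41×10⁻⁴ mol/L
[I⁻] = (2.14×10⁻²)(173)/313 = 1.18×10⁻² mol/L
Q = [Pb²⁺][I⁻]^2 = 4.77×10⁻⁸
Because Q > Ksp (4.77×10⁻⁸ vs 6.13×10⁻⁹), a precipitate of PbI₂ forms.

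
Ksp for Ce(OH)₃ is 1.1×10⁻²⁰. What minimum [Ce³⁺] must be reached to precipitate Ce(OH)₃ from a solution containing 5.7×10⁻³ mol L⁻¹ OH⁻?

A salt starts to precipitate once the ion product Q reaches its Ksp.
Ce(OH)₃(s) ⇌ Ce³⁺(aq) + 3 OH⁻(aq)
Ksp = [Ce³⁺][OH⁻]^3 = [Ce³⁺](5.7×10⁻³)^3
[Ce³⁺] = 1.1×10⁻²⁰ / (5.7×10⁻³)^3 = 5.9×10⁻¹⁴
[Ce³⁺] = 5.9×10⁻¹⁴ mol L⁻¹

5.9×10⁻¹⁴ M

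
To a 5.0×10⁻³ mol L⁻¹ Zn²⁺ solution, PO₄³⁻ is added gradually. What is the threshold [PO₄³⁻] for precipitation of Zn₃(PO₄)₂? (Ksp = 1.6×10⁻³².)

3.6×10⁻¹³ M

A salt starts to precipitate once the ion product Q reaches its Ksp.
Zn₃(PO₄)₂(s) ⇌ 3 Zn²⁺(aq) + 2 PO₄³⁻(aq)
Ksp = [Zn²⁺]^3[PO₄³⁻]^2 = [PO₄³⁻]^2(5.0×10⁻³)^3
[PO₄³⁻]^2 = 1.6×10⁻³² / (5.0×10⁻³)^3 = 1.3×10⁻²⁵
[PO₄³⁻] = 3.6×10⁻¹³ mol L⁻¹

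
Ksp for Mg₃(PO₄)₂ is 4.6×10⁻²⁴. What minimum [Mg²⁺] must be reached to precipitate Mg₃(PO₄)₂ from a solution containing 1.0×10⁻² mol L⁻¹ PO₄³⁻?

3.6×10⁻⁷ M

A salt starts to precipitate once the ion product Q reaches its Ksp.
Mg₃(PO₄)₂(s) ⇌ 3 Mg²⁺(aq) + 2 PO₄³⁻(aq)
Ksp = [Mg²⁺]^3[PO₄³⁻]^2 = [Mg²⁺]^3(1.0×10⁻²)^2
[Mg²⁺]^3 = 4.6×10⁻²⁴ / (1.0×10⁻²)^2 = 4.6×10⁻²⁰
[Mg²⁺] = 3.6×10⁻⁷ mol L⁻¹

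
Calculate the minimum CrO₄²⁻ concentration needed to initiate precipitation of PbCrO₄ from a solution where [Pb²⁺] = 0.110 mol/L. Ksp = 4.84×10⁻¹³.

4.40×10⁻¹² M

Each salt precipitates once Q = Ksp for that salt.
PbCrO₄(s) ⇌ Pb²⁺(aq) + CrO₄²⁻(aq)
Ksp = [Pb²⁺][CrO₄²⁻] = [CrO₄²⁻](0.110)
[CrO₄²⁻] = 4.84×10⁻¹³ / (0.110) = 4.40×10⁻¹²
[CrO₄²⁻] = 4.40×10⁻¹² mol/L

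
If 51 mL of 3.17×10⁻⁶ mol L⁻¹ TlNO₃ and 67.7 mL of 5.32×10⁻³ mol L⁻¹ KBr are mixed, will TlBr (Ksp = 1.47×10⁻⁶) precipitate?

After mixing, V = 51 mL + 67.7 mL = 118.7 mL.
[Tl⁺] = (3.17×10⁻⁶)(51)/118.7 = 1.36×10⁻⁶ mol L⁻¹
[Br⁻] = (5.32×10⁻³)(67.7)/118.7 = 3.03×10⁻³ mol L⁻¹
Q = [Tl⁺][Br⁻] = 4.13×10⁻⁹
Since Q (4.13×10⁻⁹) is less than Ksp (1.47×10⁻⁶), no TlBr precipitates.

No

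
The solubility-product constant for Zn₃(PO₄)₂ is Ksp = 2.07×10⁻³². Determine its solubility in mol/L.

1.81×10⁻⁷ M

Zn₃(PO₄)₂(s) ⇌ 3 Zn²⁺(aq) + 2 PO₄³⁻(aq)
For each mole of Zn₃(PO₄)₂ that dissolves per liter, [Zn²⁺] = 3s and [PO₄³⁻] = 2s; let s denote this solubility.
Ksp = [Zn²⁺]^3[PO₄³⁻]^2 = (3s)^3 · (2s)^2 = 108s^5
108s^5 = 2.07×10⁻³²  ⇒  s^5 = 1.92×10⁻³⁴
s = 1.81×10⁻⁷ mol L⁻¹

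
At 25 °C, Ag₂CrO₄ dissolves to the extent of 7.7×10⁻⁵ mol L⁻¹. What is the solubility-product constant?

Ag₂CrO₄(s) ⇌ 2 Ag⁺(aq) + CrO₄²⁻(aq)
For each mole of Ag₂CrO₄ that dissolves per liter, [Ag⁺] = 2s and [CrO₄²⁻] = s; let s denote this solubility.
Ksp = [Ag⁺]^2[CrO₄²⁻] = (2s)^2 · s = 4s^3
Ksp = 4 × (7.7×10⁻⁵)^3 = 1.8×10⁻¹²

Ksp = 1.8×10⁻¹²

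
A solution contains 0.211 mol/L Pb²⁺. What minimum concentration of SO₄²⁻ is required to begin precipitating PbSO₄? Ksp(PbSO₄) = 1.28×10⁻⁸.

Precipitation begins when Q = Ksp.
PbSO₄(s) ⇌ Pb²⁺(aq) + SO₄²⁻(aq)
Ksp = [Pb²⁺][SO₄²⁻] = [SO₄²⁻](0.211)
[SO₄²⁻] = 1.28×10⁻⁸ / (0.211) = 6.07×10⁻⁸
[SO₄²⁻] = 6.07×10⁻⁸ mol/L

6.07×10⁻⁸ M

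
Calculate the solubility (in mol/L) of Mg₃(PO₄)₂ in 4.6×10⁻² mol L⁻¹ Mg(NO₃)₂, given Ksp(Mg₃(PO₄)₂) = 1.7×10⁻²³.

Mg₃(PO₄)₂(s) ⇌ 3 Mg²⁺(aq) + 2 PO₄³⁻(aq)
Mg²⁺ is already present at 4.6×10⁻² mol L⁻¹. If s mol/L of Mg₃(PO₄)₂ dissolves, [PO₄³⁻] = 2s while [Mg²⁺] ≈ 4.6×10⁻² mol L⁻¹.
Ksp = [Mg²⁺]^3[PO₄³⁻]^2 = (4.6×10⁻²)^3(2s)^2
(2s)^2 = 1.7×10⁻²³ / (4.6×10⁻²)^3 = 1.7×10⁻¹⁹
s = 2.1×10⁻¹⁰ mol L⁻¹

2.1×10⁻¹⁰ M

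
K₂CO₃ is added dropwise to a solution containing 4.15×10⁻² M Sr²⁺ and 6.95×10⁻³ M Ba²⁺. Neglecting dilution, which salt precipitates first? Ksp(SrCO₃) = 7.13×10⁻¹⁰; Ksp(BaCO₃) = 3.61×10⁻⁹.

Precipitation begins when Q = Ksp.
For SrCO₃: [CO₃²⁻] = (Ksp/[Sr²⁺]) = 1.72×10⁻⁸ M
For BaCO₃: [CO₃²⁻] = (Ksp/[Ba²⁺]) = 5.19×10⁻⁷ M
The smaller threshold [CO₃²⁻] is reached first, so SrCO₃ precipitates first.

SrCO₃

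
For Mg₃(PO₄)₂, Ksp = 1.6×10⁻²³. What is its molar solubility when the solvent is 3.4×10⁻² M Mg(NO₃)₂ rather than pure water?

Mg₃(PO₄)₂(s) ⇌ 3 Mg²⁺(aq) + 2 PO₄³⁻(aq)
Let s be the solubility of Mg₃(PO₄)₂ here. The common ion gives [Mg²⁺] ≈ 3.4×10⁻² M, and [PO₄³⁻] = 2s.
Ksp = [Mg²⁺]^3[PO₄³⁻]^2 = (3.4×10⁻²)^3(2s)^2
(2s)^2 = 1.6×10⁻²³ / (3.4×10⁻²)^3 = 4.1×10⁻¹⁹
s = 3.2×10⁻¹⁰ M

3.2×10⁻¹⁰ M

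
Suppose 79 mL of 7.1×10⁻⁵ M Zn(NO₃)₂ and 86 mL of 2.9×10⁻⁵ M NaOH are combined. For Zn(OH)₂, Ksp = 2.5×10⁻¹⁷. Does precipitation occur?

Total volume after mixing = 79 + 86 = 165 mL.
[Zn²⁺] = (7.1×10⁻⁵)(79)/165 = 3.4×10⁻⁵ M
[OH⁻] = (2.9×10⁻⁵)(86)/165 = 1.5×10⁻⁵ M
Q = [Zn²⁺][OH⁻]^2 = 7.8×10⁻¹⁵
Q = 7.8×10⁻¹⁵ > Ksp = 2.5×10⁻¹⁷, so the solution is supersaturated and Zn(OH)₂ precipitates.

Yes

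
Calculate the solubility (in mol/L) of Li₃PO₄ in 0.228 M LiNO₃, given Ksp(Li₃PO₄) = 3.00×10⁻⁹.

2.53×10⁻⁷ M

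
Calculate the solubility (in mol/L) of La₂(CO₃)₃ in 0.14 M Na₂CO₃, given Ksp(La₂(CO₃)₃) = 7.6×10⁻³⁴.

La₂(CO₃)₃(s) ⇌ 2 La³⁺(aq) + 3 CO₃²⁻(aq)
CO₃²⁻ is already present at 0.14 M. If s mol/L of La₂(CO₃)₃ dissolves, [La³⁺] = 2s while [CO₃²⁻] ≈ 0.14 M.
Ksp = [La³⁺]^2[CO₃²⁻]^3 = (2s)^2(0.14)^3
(2s)^2 = 7.6×10⁻³⁴ / (0.14)^3 = 2.8×10⁻³¹
s = 2.6×10⁻¹⁶ M

2.6×10⁻¹⁶ M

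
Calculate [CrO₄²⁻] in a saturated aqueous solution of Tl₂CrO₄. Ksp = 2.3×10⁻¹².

Tl₂CrO₄(s) ⇌ 2 Tl⁺(aq) + CrO₄²⁻(aq)
For each mole of Tl₂CrO₄ that dissolves per liter, [Tl⁺] = 2s and [CrO₄²⁻] = s; let s denote this solubility.
Ksp = [Tl⁺]^2[CrO₄²⁻] = (2s)^2 · s = 4s^3 = 2.3×10⁻¹²
s = 8.3×10⁻⁵ M
[CrO₄²⁻] = s = 8.3×10⁻⁵ M

8.3×10⁻⁵ M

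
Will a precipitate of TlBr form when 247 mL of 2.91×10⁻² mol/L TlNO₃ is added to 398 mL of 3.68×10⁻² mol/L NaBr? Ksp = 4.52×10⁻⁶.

Yes

The combined volume is 645 mL.
[Tl⁺] = (2.91×10⁻²)(247)/645 = 1.11×10⁻² mol/L
[Br⁻] = (3.68×10⁻²)(398)/645 = 2.27×10⁻² mol/L
Q = [Tl⁺][Br⁻] = 2.53×10⁻⁴
Since Q (2.53×10⁻⁴) exceeds Ksp (4.52×10⁻⁶), TlBr will precipitate.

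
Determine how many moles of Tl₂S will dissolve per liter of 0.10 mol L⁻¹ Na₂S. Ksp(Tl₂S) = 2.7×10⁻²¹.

8.2×10⁻¹¹ M

Tl₂S(s) ⇌ 2 Tl⁺(aq) + S²⁻(aq)
S²⁻ is already present at 0.10 mol L⁻¹. If s mol/L of Tl₂S dissolves, [Tl⁺] = 2s while [S²⁻] ≈ 0.10 mol L⁻¹.
Ksp = [Tl⁺]^2[S²⁻] = (2s)^2(0.10)
(2s)^2 = 2.7×10⁻²¹ / (0.10) = 2.7×10⁻²⁰
s = 8.2×10⁻¹¹ mol L⁻¹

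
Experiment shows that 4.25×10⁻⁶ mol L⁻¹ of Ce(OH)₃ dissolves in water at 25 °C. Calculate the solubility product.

Ksp = 8.81×10⁻²¹

Ce(OH)₃(s) ⇌ Ce³⁺(aq) + 3 OH⁻(aq)
Call the molar solubility s, so that [Ce³⁺] = s and [OH⁻] = 3s.
Ksp = [Ce³⁺][OH⁻]^3 = s · (3s)^3 = 27s^4
Ksp = 27 × (4.25×10⁻⁶)^4 = 8.81×10⁻²¹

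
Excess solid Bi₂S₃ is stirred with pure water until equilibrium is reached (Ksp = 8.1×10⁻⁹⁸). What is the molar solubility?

1.5×10⁻²⁰ M

Bi₂S₃(s) ⇌ 2 Bi³⁺(aq) + 3 S²⁻(aq)
With molar solubility s: [Bi³⁺] = 2s, [S²⁻] = 3s.
Ksp = [Bi³⁺]^2[S²⁻]^3 = (2s)^2 · (3s)^3 = 108s^5
108s^5 = 8.1×10⁻⁹⁸  ⇒  s^5 = 7.5×10⁻¹⁰⁰
s = (7.5×10⁻¹⁰⁰)^(1/5) = 1.5×10⁻²⁰ mol L⁻¹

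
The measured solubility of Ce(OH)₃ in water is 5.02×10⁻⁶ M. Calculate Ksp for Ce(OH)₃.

Ksp = 1.71×10⁻²⁰

Ce(OH)₃(s) ⇌ Ce³⁺(aq) + 3 OH⁻(aq)
If s mol/L of Ce(OH)₃ dissolves, [Ce³⁺] = s and [OH⁻] = 3s.
Ksp = [Ce³⁺][OH⁻]^3 = s · (3s)^3 = 27s^4
Ksp = 27 × (5.02×10⁻⁶)^4 = 1.71×10⁻²⁰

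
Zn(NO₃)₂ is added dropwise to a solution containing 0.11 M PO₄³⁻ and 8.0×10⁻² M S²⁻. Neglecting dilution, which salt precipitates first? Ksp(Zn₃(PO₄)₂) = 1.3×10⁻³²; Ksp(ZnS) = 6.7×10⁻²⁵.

ZnS

Precipitation begins when Q = Ksp.
For Zn₃(PO₄)₂: [Zn²⁺] = (Ksp/[PO₄³⁻]^2)^(1/3) = 1.0×10⁻¹⁰ M
For ZnS: [Zn²⁺] = (Ksp/[S²⁻]) = 8.4×10⁻²⁴ M
The smaller threshold [Zn²⁺] is reached first, so ZnS precipitates first.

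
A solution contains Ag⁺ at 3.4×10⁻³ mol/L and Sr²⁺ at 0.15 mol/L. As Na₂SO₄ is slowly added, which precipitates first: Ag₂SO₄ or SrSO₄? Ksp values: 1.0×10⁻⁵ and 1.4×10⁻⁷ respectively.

SrSO₄

Each salt precipitates once Q = Ksp for that salt.
For Ag₂SO₄: [SO₄²⁻] = (Ksp/[Ag⁺]^2) = 0.87 mol/L
For SrSO₄: [SO₄²⁻] = (Ksp/[Sr²⁺]) = 9.3×10⁻⁷ mol/L
The smaller threshold [SO₄²⁻] is reached first, so SrSO₄ precipitates first.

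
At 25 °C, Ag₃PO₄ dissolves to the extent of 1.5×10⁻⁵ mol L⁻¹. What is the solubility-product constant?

Ksp = 1.4×10⁻¹⁸

Ag₃PO₄(s) ⇌ 3 Ag⁺(aq) + PO₄³⁻(aq)
If s mol/L of Ag₃PO₄ dissolves, [Ag⁺] = 3s and [PO₄³⁻] = s.
Ksp = [Ag⁺]^3[PO₄³⁻] = (3s)^3 · s = 27s^4
Ksp = 27 × (1.5×10⁻⁵)^4 = 1.4×10⁻¹⁸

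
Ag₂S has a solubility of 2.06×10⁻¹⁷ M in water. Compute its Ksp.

Ag₂S(s) ⇌ 2 Ag⁺(aq) + S²⁻(aq)
Let s be the molar solubility. Then [Ag⁺] = 2s and [S²⁻] = s.
Ksp = [Ag⁺]^2[S²⁻] = (2s)^2 · s = 4s^3
Ksp = 4 × (2.06×10⁻¹⁷)^3 = 3.50×10⁻⁵⁰

Ksp = 3.50×10⁻⁵⁰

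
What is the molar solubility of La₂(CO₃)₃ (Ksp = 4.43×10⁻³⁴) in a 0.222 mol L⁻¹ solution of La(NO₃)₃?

La₂(CO₃)₃(s) ⇌ 2 La³⁺(aq) + 3 CO₃²⁻(aq)
The solution already contains La³⁺ at 0.222 mol L⁻¹. Let s be the molar solubility of La₂(CO₃)₃.
[La³⁺] ≈ 0.222 mol L⁻¹ (common ion dominates); [CO₃²⁻] = 3s.
Ksp = [La³⁺]^2[CO₃²⁻]^3 = (0.222)^2(3s)^3
(3s)^3 = 4.43×10⁻³⁴ / (0.222)^2 = 8.99×10⁻³³
s = 6.93×10⁻¹² mol L⁻¹

6.93×10⁻¹² M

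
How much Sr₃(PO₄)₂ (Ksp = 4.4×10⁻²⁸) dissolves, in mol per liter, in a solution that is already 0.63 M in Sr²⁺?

Sr₃(PO₄)₂(s) ⇌ 3 Sr²⁺(aq) + 2 PO₄³⁻(aq)
Let s be the solubility of Sr₃(PO₄)₂ here. The common ion gives [Sr²⁺] ≈ 0.63 M, and [PO₄³⁻] = 2s.
Ksp = [Sr²⁺]^3[PO₄³⁻]^2 = (0.63)^3(2s)^2
(2s)^2 = 4.4×10⁻²⁸ / (0.63)^3 = 1.8×10⁻²⁷
s = 2.1×10⁻¹⁴ M

2.1×10⁻¹⁴ M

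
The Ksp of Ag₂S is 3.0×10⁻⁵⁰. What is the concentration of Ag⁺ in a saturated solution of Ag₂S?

3.9×10⁻¹⁷ M

Ag₂S(s) ⇌ 2 Ag⁺(aq) + S²⁻(aq)
Call the molar solubility s, so that [Ag⁺] = 2s and [S²⁻] = s.
Ksp = [Ag⁺]^2[S²⁻] = (2s)^2 · s = 4s^3 = 3.0×10⁻⁵⁰
s = 2.0×10⁻¹⁷ mol L⁻¹
[Ag⁺] = 2s = 3.9×10⁻¹⁷ mol L⁻¹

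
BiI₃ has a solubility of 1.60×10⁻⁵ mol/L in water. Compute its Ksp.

BiI₃(s) ⇌ Bi³⁺(aq) + 3 I⁻(aq)
Let s be the molar solubility. Then [Bi³⁺] = s and [I⁻] = 3s.
Ksp = [Bi³⁺][I⁻]^3 = s · (3s)^3 = 27s^4
Ksp = 27 × (1.60×10⁻⁵)^4 = 1.77×10⁻¹⁸

Ksp = 1.77×10⁻¹⁸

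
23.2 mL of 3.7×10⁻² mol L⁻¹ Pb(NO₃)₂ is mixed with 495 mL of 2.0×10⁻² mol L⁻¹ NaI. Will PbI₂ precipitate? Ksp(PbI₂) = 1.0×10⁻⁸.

Yes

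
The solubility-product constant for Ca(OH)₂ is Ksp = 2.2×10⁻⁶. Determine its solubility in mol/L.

8.2×10⁻³ M

Ca(OH)₂(s) ⇌ Ca²⁺(aq) + 2 OH⁻(aq)
If s mol/L of Ca(OH)₂ dissolves, [Ca²⁺] = s and [OH⁻] = 2s.
Ksp = [Ca²⁺][OH⁻]^2 = s · (2s)^2 = 4s^3
4s^3 = 2.2×10⁻⁶  ⇒  s^3 = 5.5×10⁻⁷
s = 8.2×10⁻³ mol L⁻¹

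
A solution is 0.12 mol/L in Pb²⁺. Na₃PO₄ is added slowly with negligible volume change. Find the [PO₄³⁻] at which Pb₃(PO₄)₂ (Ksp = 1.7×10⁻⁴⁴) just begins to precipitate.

Precipitation of each salt begins when its ion product equals Ksp.
Pb₃(PO₄)₂(s) ⇌ 3 Pb²⁺(aq) + 2 PO₄³⁻(aq)
Ksp = [Pb²⁺]^3[PO₄³⁻]^2 = [PO₄³⁻]^2(0.12)^3
[PO₄³⁻]^2 = 1.7×10⁻⁴⁴ / (0.12)^3 = 9.8×10⁻⁴²
[PO₄³⁻] = 3.1×10⁻²¹ mol/L

3.1×10⁻²¹ M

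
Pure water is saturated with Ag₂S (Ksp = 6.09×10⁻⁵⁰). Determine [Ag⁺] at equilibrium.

4.96×10⁻¹⁷ M

Ag₂S(s) ⇌ 2 Ag⁺(aq) + S²⁻(aq)
If s mol/L of Ag₂S dissolves, [Ag⁺] = 2s and [S²⁻] = s.
Ksp = [Ag⁺]^2[S²⁻] = (2s)^2 · s = 4s^3 = 6.09×10⁻⁵⁰
s = 2.48×10⁻¹⁷ mol L⁻¹
[Ag⁺] = 2s = 4.96×10⁻¹⁷ mol L⁻¹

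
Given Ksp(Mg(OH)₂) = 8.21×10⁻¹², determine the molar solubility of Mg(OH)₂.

1.27×10⁻⁴ M

Mg(OH)₂(s) ⇌ Mg²⁺(aq) + 2 OH⁻(aq)
For each mole of Mg(OH)₂ that dissolves per liter, [Mg²⁺] = s and [OH⁻] = 2s; let s denote this solubility.
Ksp = [Mg²⁺][OH⁻]^2 = s · (2s)^2 = 4s^3
4s^3 = 8.21×10⁻¹²  ⇒  s^3 = 2.05×10⁻¹²
s = (2.05×10⁻¹²)^(1/3) = 1.27×10⁻⁴ M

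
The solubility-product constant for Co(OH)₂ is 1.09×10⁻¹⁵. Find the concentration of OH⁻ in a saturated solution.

1.30×10⁻⁵ M

Co(OH)₂(s) ⇌ Co²⁺(aq) + 2 OH⁻(aq)
With molar solubility s: [Co²⁺] = s, [OH⁻] = 2s.
Ksp = [Co²⁺][OH⁻]^2 = s · (2s)^2 = 4s^3 = 1.09×10⁻¹⁵
s = 6.48×10⁻⁶ M
[OH⁻] = 2s = 1.30×10⁻⁵ M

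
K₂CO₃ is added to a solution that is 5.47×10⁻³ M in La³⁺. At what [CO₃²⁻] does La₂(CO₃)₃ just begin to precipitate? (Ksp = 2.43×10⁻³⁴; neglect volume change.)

A salt starts to precipitate once the ion product Q reaches its Ksp.
La₂(CO₃)₃(s) ⇌ 2 La³⁺(aq) + 3 CO₃²⁻(aq)
Ksp = [La³⁺]^2[CO₃²⁻]^3 = [CO₃²⁻]^3(5.47×10⁻³)^2
[CO₃²⁻]^3 = 2.43×10⁻³⁴ / (5.47×10⁻³)^2 = 8.12×10⁻³⁰
[CO₃²⁻] = 2.01×10⁻¹⁰ M

2.01×10⁻¹⁰ M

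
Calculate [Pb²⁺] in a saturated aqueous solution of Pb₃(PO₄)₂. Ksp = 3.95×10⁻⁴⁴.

2.45×10⁻⁹ M

Pb₃(PO₄)₂(s) ⇌ 3 Pb²⁺(aq) + 2 PO₄³⁻(aq)
For each mole of Pb₃(PO₄)₂ that dissolves per liter, [Pb²⁺] = 3s and [PO₄³⁻] = 2s; let s denote this solubility.
Ksp = [Pb²⁺]^3[PO₄³⁻]^2 = (3s)^3 · (2s)^2 = 108s^5 = 3.95×10⁻⁴⁴
s = 8.18×10⁻¹⁰ mol L⁻¹
[Pb²⁺] = 3s = 2.45×10⁻⁹ mol L⁻¹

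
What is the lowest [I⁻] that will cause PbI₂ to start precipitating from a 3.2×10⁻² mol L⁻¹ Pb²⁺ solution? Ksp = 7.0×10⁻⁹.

A salt starts to precipitate once the ion product Q reaches its Ksp.
PbI₂(s) ⇌ Pb²⁺(aq) + 2 I⁻(aq)
Ksp = [Pb²⁺][I⁻]^2 = [I⁻]^2(3.2×10⁻²)
[I⁻]^2 = 7.0×10⁻⁹ / (3.2×10⁻²) = 2.2×10⁻⁷
[I⁻] = 4.7×10⁻⁴ mol L⁻¹

4.7×10⁻⁴ M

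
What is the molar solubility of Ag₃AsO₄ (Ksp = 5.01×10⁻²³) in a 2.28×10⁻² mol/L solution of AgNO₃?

Ag₃AsO₄(s) ⇌ 3 Ag⁺(aq) + AsO₄³⁻(aq)
With Ag⁺ already at 2.28×10⁻² mol/L and s small, take [Ag⁺] ≈ 2.28×10⁻² mol/L and [AsO₄³⁻] = s.
Ksp = [Ag⁺]^3[AsO₄³⁻] = (2.28×10⁻²)^3s
s = 5.01×10⁻²³ / (2.28×10⁻²)^3 = 4.23×10⁻¹⁸
s = 4.23×10⁻¹⁸ mol/L

4.23×10⁻¹⁸ M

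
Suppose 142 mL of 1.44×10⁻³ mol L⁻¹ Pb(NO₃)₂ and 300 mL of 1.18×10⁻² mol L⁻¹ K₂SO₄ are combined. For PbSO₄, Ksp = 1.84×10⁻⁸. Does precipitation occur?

Yes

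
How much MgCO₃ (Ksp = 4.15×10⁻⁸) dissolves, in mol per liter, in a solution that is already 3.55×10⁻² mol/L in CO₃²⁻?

MgCO₃(s) ⇌ Mg²⁺(aq) + CO₃²⁻(aq)
CO₃²⁻ is already present at 3.55×10⁻² mol/L. If s mol/L of MgCO₃ dissolves, [Mg²⁺] = s while [CO₃²⁻] ≈ 3.55×10⁻² mol/L.
Ksp = [Mg²⁺][CO₃²⁻] = s(3.55×10⁻²)
s = 4.15×10⁻⁸ / (3.55×10⁻²) = 1.17×10⁻⁶
s = 1.17×10⁻⁶ mol/L

1.17×10⁻⁶ M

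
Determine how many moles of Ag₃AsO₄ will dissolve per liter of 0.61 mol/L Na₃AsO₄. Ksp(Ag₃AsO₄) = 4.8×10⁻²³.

1.4×10⁻⁸ M

Ag₃AsO₄(s) ⇌ 3 Ag⁺(aq) + AsO₄³⁻(aq)
With AsO₄³⁻ already at 0.61 mol/L and s small, take [AsO₄³⁻] ≈ 0.61 mol/L and [Ag⁺] = 3s.
Ksp = [Ag⁺]^3[AsO₄³⁻] = (3s)^3(0.61)
(3s)^3 = 4.8×10⁻²³ / (0.61) = 7.9×10⁻²³
s = 1.4×10⁻⁸ mol/L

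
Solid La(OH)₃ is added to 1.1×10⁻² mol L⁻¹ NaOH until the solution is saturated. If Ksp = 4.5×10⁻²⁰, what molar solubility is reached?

3.4×10⁻¹⁴ M

La(OH)₃(s) ⇌ La³⁺(aq) + 3 OH⁻(aq)
OH⁻ is already present at 1.1×10⁻² mol L⁻¹. If s mol/L of La(OH)₃ dissolves, [La³⁺] = s while [OH⁻] ≈ 1.1×10⁻² mol L⁻¹.
Ksp = [La³⁺][OH⁻]^3 = s(1.1×10⁻²)^3
s = 4.5×10⁻²⁰ / (1.1×10⁻²)^3 = 3.4×10⁻¹⁴
s = 3.4×10⁻¹⁴ mol L⁻¹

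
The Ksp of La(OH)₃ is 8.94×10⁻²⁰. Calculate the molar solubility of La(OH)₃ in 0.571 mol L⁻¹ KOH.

La(OH)₃(s) ⇌ La³⁺(aq) + 3 OH⁻(aq)
OH⁻ is already present at 0.571 mol L⁻¹. If s mol/L of La(OH)₃ dissolves, [La³⁺] = s while [OH⁻] ≈ 0.571 mol L⁻¹.
Ksp = [La³⁺][OH⁻]^3 = s(0.571)^3
s = 8.94×10⁻²⁰ / (0.571)^3 = 4.80×10⁻¹⁹
s = 4.80×10⁻¹⁹ mol L⁻¹

4.80×10⁻¹⁹ M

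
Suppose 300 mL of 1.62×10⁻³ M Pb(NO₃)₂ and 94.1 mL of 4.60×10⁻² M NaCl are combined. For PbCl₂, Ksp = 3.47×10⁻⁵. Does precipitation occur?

No

The combined volume is 394.1 mL.
[Pb²⁺] = (1.62×10⁻³)(300)/394.1 = 1.23×10⁻³ M
[Cl⁻] = (4.60×10⁻²)(94.1)/394.1 = 1.10×10⁻² M
Q = [Pb²⁺][Cl⁻]^2 = 1.49×10⁻⁷
Q < Ksp (1.49×10⁻⁷ vs 3.47×10⁻⁵); the solution remains unsaturated and no precipitate forms.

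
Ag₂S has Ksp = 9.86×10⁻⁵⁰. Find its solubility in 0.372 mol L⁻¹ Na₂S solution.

2.57×10⁻²⁵ M

Ag₂S(s) ⇌ 2 Ag⁺(aq) + S²⁻(aq)
S²⁻ is already present at 0.372 mol L⁻¹. If s mol/L of Ag₂S dissolves, [Ag⁺] = 2s while [S²⁻] ≈ 0.372 mol L⁻¹.
Ksp = [Ag⁺]^2[S²⁻] = (2s)^2(0.372)
(2s)^2 = 9.86×10⁻⁵⁰ / (0.372) = 2.65×10⁻⁴⁹
s = 2.57×10⁻²⁵ mol L⁻¹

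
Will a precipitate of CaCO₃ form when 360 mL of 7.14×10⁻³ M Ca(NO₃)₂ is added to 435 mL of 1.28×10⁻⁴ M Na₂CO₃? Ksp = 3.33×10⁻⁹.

Yes

Total volume after mixing = 360 + 435 = 795 mL.
[Ca²⁺] = (7.14×10⁻³)(360)/795 = 3.23×10⁻³ M
[CO₃²⁻] = (1.28×10⁻⁴)(435)/795 = 7.00×10⁻⁵ M
Q = [Ca²⁺][CO₃²⁻] = 2.26×10⁻⁷
Because Q > Ksp (2.26×10⁻⁷ vs 3.33×10⁻⁹), a precipitate of CaCO₃ forms.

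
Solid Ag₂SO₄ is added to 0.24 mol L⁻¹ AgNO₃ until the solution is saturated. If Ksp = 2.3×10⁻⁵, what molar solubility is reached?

Ag₂SO₄(s) ⇌ 2 Ag⁺(aq) + SO₄²⁻(aq)
The solution already contains Ag⁺ at 0.24 mol L⁻¹. Let s be the molar solubility of Ag₂SO₄.
[Ag⁺] ≈ 0.24 mol L⁻¹ (common ion dominates); [SO₄²⁻] = s.
Ksp = [Ag⁺]^2[SO₄²⁻] = (0.24)^2s
s = 2.3×10⁻⁵ / (0.24)^2 = 4.0×10⁻⁴
s = 4.0×10⁻⁴ mol L⁻¹

4.0×10⁻⁴ M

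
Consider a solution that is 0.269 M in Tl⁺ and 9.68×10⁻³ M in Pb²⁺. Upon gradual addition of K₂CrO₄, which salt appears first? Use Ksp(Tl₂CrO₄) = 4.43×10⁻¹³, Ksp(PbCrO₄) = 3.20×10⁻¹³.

Precipitation of each salt begins when its ion product equals Ksp.
For Tl₂CrO₄: [CrO₄²⁻] = (Ksp/[Tl⁺]^2) = 6.12×10⁻¹² M
For PbCrO₄: [CrO₄²⁻] = (Ksp/[Pb²⁺]) = 3.31×10⁻¹¹ M
Since Tl₂CrO₄ needs less CrO₄²⁻ to reach saturation, it precipitates first.

Tl₂CrO₄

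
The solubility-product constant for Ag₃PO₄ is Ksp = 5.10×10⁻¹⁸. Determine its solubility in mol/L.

Ag₃PO₄(s) ⇌ 3 Ag⁺(aq) + PO₄³⁻(aq)
If s mol/L of Ag₃PO₄ dissolves, [Ag⁺] = 3s and [PO₄³⁻] = s.
Ksp = [Ag⁺]^3[PO₄³⁻] = (3s)^3 · s = 27s^4
27s^4 = 5.10×10⁻¹⁸  ⇒  s^4 = 1.89×10⁻¹⁹
Taking the 4th root, s = 2.08×10⁻⁵ mol L⁻¹.

2.08×10⁻⁵ M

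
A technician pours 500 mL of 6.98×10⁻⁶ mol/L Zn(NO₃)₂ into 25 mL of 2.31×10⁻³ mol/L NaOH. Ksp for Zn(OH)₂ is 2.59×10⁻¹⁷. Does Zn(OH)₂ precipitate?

Yes

After mixing, V = 500 mL + 25 mL = 525 mL.
[Zn²⁺] = (6.98×10⁻⁶)(500)/525 = 6.65×10⁻⁶ mol/L
[OH⁻] = (2.31×10⁻³)(25)/525 = 1.10×10⁻⁴ mol/L
Q = [Zn²⁺][OH⁻]^2 = 8.04×10⁻¹⁴
Because Q > Ksp (8.04×10⁻¹⁴ vs 2.59×10⁻¹⁷), a precipitate of Zn(OH)₂ forms.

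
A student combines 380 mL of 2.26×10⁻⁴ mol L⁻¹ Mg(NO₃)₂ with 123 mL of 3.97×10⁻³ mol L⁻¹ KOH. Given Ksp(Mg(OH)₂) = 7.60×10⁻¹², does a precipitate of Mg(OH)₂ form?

Total volume after mixing = 380 + 123 = 503 mL.
[Mg²⁺] = (2.26×10⁻⁴)(380)/503 = 1.71×10⁻⁴ mol L⁻¹
[OH⁻] = (3.97×10⁻³)(123)/503 = 9.71×10⁻⁴ mol L⁻¹
Q = [Mg²⁺][OH⁻]^2 = 1.61×10⁻¹⁰
Because Q > Ksp (1.61×10⁻¹⁰ vs 7.60×10⁻¹²), a precipitate of Mg(OH)₂ forms.

Yes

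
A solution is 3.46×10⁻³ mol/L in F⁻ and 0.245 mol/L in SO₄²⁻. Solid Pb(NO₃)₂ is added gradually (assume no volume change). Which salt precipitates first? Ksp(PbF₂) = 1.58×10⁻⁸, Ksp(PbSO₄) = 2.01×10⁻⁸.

The threshold for precipitation is Q = Ksp.
For PbF₂: [Pb²⁺] = (Ksp/[F⁻]^2) = 1.32×10⁻³ mol/L
For PbSO₄: [Pb²⁺] = (Ksp/[SO₄²⁻]) = 8.20×10⁻⁸ mol/L
PbSO₄ requires the lower [Pb²⁺], so it precipitates first.

PbSO₄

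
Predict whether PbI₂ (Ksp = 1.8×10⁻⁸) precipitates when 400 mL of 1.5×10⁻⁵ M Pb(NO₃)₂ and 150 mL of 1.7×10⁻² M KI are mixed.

After mixing, V = 400 mL + 150 mL = 550 mL.
[Pb²⁺] = (1.5×10⁻⁵)(400)/550 = 1.1×10⁻⁵ M
[I⁻] = (1.7×10⁻²)(150)/550 = 4.6×10⁻³ M
Q = [Pb²⁺][I⁻]^2 = 2.3×10⁻¹⁰
Since Q (2.3×10⁻¹⁰) is less than Ksp (1.8×10⁻⁸), no PbI₂ precipitates.

No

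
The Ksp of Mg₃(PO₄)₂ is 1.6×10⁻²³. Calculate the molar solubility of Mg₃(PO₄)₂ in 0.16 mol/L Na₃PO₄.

2.8×10⁻⁸ M

Mg₃(PO₄)₂(s) ⇌ 3 Mg²⁺(aq) + 2 PO₄³⁻(aq)
PO₄³⁻ is already present at 0.16 mol/L. If s mol/L of Mg₃(PO₄)₂ dissolves, [Mg²⁺] = 3s while [PO₄³⁻] ≈ 0.16 mol/L.
Ksp = [Mg²⁺]^3[PO₄³⁻]^2 = (3s)^3(0.16)^2
(3s)^3 = 1.6×10⁻²³ / (0.16)^2 = 6.3×10⁻²²
s = 2.8×10⁻⁸ mol/L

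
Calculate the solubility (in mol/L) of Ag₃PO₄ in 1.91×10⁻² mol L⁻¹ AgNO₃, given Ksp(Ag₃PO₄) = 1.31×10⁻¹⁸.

Ag₃PO₄(s) ⇌ 3 Ag⁺(aq) + PO₄³⁻(aq)
Ag⁺ is already present at 1.91×10⁻² mol L⁻¹. If s mol/L of Ag₃PO₄ dissolves, [PO₄³⁻] = s while [Ag⁺] ≈ 1.91×10⁻² mol L⁻¹.
Ksp = [Ag⁺]^3[PO₄³⁻] = (1.91×10⁻²)^3s
s = 1.31×10⁻¹⁸ / (1.91×10⁻²)^3 = 1.88×10⁻¹³
s = 1.88×10⁻¹³ mol L⁻¹

1.88×10⁻¹³ M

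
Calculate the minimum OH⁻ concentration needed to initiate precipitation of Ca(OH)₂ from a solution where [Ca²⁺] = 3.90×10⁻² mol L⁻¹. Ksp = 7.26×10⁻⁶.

1.36×10⁻² M

The threshold for precipitation is Q = Ksp.
Ca(OH)₂(s) ⇌ Ca²⁺(aq) + 2 OH⁻(aq)
Ksp = [Ca²⁺][OH⁻]^2 = [OH⁻]^2(3.90×10⁻²)
[OH⁻]^2 = 7.26×10⁻⁶ / (3.90×10⁻²) = 1.86×10⁻⁴
[OH⁻] = 1.36×10⁻² mol L⁻¹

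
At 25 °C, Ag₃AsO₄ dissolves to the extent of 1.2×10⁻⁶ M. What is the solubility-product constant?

Ag₃AsO₄(s) ⇌ 3 Ag⁺(aq) + AsO₄³⁻(aq)
With molar solubility s: [Ag⁺] = 3s, [AsO₄³⁻] = s.
Ksp = [Ag⁺]^3[AsO₄³⁻] = (3s)^3 · s = 27s^4
Ksp = 27 × (1.2×10⁻⁶)^4 = 5.6×10⁻²³

Ksp = 5.6×10⁻²³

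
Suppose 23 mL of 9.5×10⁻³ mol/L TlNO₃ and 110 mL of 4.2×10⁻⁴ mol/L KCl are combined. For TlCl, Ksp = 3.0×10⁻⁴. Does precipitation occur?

After mixing, V = 23 mL + 110 mL = 133 mL.
[Tl⁺] = (9.5×10⁻³)(23)/133 = 1.6×10⁻³ mol/L
[Cl⁻] = (4.2×10⁻⁴)(110)/133 = 3.5×10⁻⁴ mol/L
Q = [Tl⁺][Cl⁻] = 5.7×10⁻⁷
Q < Ksp (5.7×10⁻⁷ vs 3.0×10⁻⁴); the solution remains unsaturated and no precipitate forms.

No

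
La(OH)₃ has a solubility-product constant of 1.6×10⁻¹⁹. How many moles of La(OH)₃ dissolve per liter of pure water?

La(OH)₃(s) ⇌ La³⁺(aq) + 3 OH⁻(aq)
With molar solubility s: [La³⁺] = s, [OH⁻] = 3s.
Ksp = [La³⁺][OH⁻]^3 = s · (3s)^3 = 27s^4
27s^4 = 1.6×10⁻¹⁹  ⇒  s^4 = 5.9×10⁻²¹
s = (5.9×10⁻²¹)^(1/4) = 8.8×10⁻⁶ mol/L

8.8×10⁻⁶ M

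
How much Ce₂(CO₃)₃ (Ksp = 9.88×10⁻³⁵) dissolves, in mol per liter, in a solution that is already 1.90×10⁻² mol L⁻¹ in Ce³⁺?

2.16×10⁻¹¹ M

Ce₂(CO₃)₃(s) ⇌ 2 Ce³⁺(aq) + 3 CO₃²⁻(aq)
With Ce³⁺ already at 1.90×10⁻² mol L⁻¹ and s small, take [Ce³⁺] ≈ 1.90×10⁻² mol L⁻¹ and [CO₃²⁻] = 3s.
Ksp = [Ce³⁺]^2[CO₃²⁻]^3 = (1.90×10⁻²)^2(3s)^3
(3s)^3 = 9.88×10⁻³⁵ / (1.90×10⁻²)^2 = 2.74×10⁻³¹
s = 2.16×10⁻¹¹ mol L⁻¹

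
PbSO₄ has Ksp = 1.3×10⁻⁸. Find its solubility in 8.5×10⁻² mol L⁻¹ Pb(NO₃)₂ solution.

PbSO₄(s) ⇌ Pb²⁺(aq) + SO₄²⁻(aq)
Let s be the solubility of PbSO₄ here. The common ion gives [Pb²⁺] ≈ 8.5×10⁻² mol L⁻¹, and [SO₄²⁻] = s.
Ksp = [Pb²⁺][SO₄²⁻] = (8.5×10⁻²)s
s = 1.3×10⁻⁸ / (8.5×10⁻²) = 1.5×10⁻⁷
s = 1.5×10⁻⁷ mol L⁻¹

1.5×10⁻⁷ M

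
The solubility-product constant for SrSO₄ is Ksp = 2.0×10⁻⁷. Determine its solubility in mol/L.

4.5×10⁻⁴ M

SrSO₄(s) ⇌ Sr²⁺(aq) + SO₄²⁻(aq)
If s mol/L of SrSO₄ dissolves, [Sr²⁺] = s and [SO₄²⁻] = s.
Ksp = [Sr²⁺][SO₄²⁻] = s · s = s^2
s^2 = 2.0×10⁻⁷
Taking the 2nd root, s = 4.5×10⁻⁴ mol/L.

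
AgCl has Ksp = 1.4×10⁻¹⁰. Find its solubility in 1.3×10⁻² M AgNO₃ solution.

1.1×10⁻⁸ M

AgCl(s) ⇌ Ag⁺(aq) + Cl⁻(aq)
With Ag⁺ already at 1.3×10⁻² M and s small, take [Ag⁺] ≈ 1.3×10⁻² M and [Cl⁻] = s.
Ksp = [Ag⁺][Cl⁻] = (1.3×10⁻²)s
s = 1.4×10⁻¹⁰ / (1.3×10⁻²) = 1.1×10⁻⁸
s = 1.1×10⁻⁸ M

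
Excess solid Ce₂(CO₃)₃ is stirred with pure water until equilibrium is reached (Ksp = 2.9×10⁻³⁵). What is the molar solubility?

Ce₂(CO₃)₃(s) ⇌ 2 Ce³⁺(aq) + 3 CO₃²⁻(aq)
With molar solubility s: [Ce³⁺] = 2s, [CO₃²⁻] = 3s.
Ksp = [Ce³⁺]^2[CO₃²⁻]^3 = (2s)^2 · (3s)^3 = 108s^5
108s^5 = 2.9×10⁻³⁵  ⇒  s^5 = 2.7×10⁻³⁷
s = (2.7×10⁻³⁷)^(1/5) = 4.9×10⁻⁸ mol L⁻¹

4.9×10⁻⁸ M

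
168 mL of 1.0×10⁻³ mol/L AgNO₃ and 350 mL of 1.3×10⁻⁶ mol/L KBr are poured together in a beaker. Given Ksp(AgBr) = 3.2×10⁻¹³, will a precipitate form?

After mixing, V = 168 mL + 350 mL = 518 mL.
[Ag⁺] = (1.0×10⁻³)(168)/518 = 3.2×10⁻⁴ mol/L
[Br⁻] = (1.3×10⁻⁶)(350)/518 = 8.8×10⁻⁷ mol/L
Q = [Ag⁺][Br⁻] = 2.8×10⁻¹⁰
Because Q > Ksp (2.8×10⁻¹⁰ vs 3.2×10⁻¹³), a precipitate of AgBr forms.

Yes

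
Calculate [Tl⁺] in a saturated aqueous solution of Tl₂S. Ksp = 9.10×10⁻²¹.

2.63×10⁻⁷ M

Tl₂S(s) ⇌ 2 Tl⁺(aq) + S²⁻(aq)
For each mole of Tl₂S that dissolves per liter, [Tl⁺] = 2s and [S²⁻] = s; let s denote this solubility.
Ksp = [Tl⁺]^2[S²⁻] = (2s)^2 · s = 4s^3 = 9.10×10⁻²¹
s = 1.32×10⁻⁷ mol L⁻¹
[Tl⁺] = 2s = 2.63×10⁻⁷ mol L⁻¹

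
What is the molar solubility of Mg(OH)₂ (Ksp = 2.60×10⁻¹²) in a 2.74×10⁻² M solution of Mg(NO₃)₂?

Mg(OH)₂(s) ⇌ Mg²⁺(aq) + 2 OH⁻(aq)
Mg²⁺ is already present at 2.74×10⁻² M. If s mol/L of Mg(OH)₂ dissolves, [OH⁻] = 2s while [Mg²⁺] ≈ 2.74×10⁻² M.
Ksp = [Mg²⁺][OH⁻]^2 = (2.74×10⁻²)(2s)^2
(2s)^2 = 2.60×10⁻¹² / (2.74×10⁻²) = 9.49×10⁻¹¹
s = 4.87×10⁻⁶ M

4.87×10⁻⁶ M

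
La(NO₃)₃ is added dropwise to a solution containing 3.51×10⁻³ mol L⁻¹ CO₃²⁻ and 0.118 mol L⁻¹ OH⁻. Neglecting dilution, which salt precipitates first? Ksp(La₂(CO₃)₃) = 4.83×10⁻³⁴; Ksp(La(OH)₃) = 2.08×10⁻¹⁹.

Each salt precipitates once Q = Ksp for that salt.
For La₂(CO₃)₃: [La³⁺] = (Ksp/[CO₃²⁻]^3)^(1/2) = 1.06×10⁻¹³ mol L⁻¹
For La(OH)₃: [La³⁺] = (Ksp/[OH⁻]^3) = 1.27×10⁻¹⁶ mol L⁻¹
Since La(OH)₃ needs less La³⁺ to reach saturation, it precipitates first.

La(OH)₃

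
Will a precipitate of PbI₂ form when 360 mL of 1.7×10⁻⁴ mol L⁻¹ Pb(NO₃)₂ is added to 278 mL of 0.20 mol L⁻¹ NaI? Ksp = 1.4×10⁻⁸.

The combined volume is 638 mL.
[Pb²⁺] = (1.7×10⁻⁴)(360)/638 = 9.6×10⁻⁵ mol L⁻¹
[I⁻] = (0.20)(278)/638 = 8.7×10⁻² mol L⁻¹
Q = [Pb²⁺][I⁻]^2 = 7.3×10⁻⁷
Q = 7.3×10⁻⁷ > Ksp = 1.4×10⁻⁸, so the solution is supersaturated and PbI₂ precipitates.

Yes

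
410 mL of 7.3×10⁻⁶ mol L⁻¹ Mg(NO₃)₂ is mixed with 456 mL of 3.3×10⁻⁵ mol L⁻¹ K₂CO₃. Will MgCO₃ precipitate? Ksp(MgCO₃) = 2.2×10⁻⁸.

No

Total volume after mixing = 410 + 456 = 866 mL.
[Mg²⁺] = (7.3×10⁻⁶)(410)/866 = 3.5×10⁻⁶ mol L⁻¹
[CO₃²⁻] = (3.3×10⁻⁵)(456)/866 = 1.7×10⁻⁵ mol L⁻¹
Q = [Mg²⁺][CO₃²⁻] = 6.0×10⁻¹¹
Since Q (6.0×10⁻¹¹) is less than Ksp (2.2×10⁻⁸), no MgCO₃ precipitates.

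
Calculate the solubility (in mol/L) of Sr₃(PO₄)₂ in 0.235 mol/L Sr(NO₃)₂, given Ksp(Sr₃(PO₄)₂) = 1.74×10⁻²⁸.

5.79×10⁻¹⁴ M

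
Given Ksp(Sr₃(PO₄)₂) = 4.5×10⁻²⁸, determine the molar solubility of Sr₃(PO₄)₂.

1.3×10⁻⁶ M

Sr₃(PO₄)₂(s) ⇌ 3 Sr²⁺(aq) + 2 PO₄³⁻(aq)
For each mole of Sr₃(PO₄)₂ that dissolves per liter, [Sr²⁺] = 3s and [PO₄³⁻] = 2s; let s denote this solubility.
Ksp = [Sr²⁺]^3[PO₄³⁻]^2 = (3s)^3 · (2s)^2 = 108s^5
108s^5 = 4.5×10⁻²⁸  ⇒  s^5 = 4.2×10⁻³⁰
s = 1.3×10⁻⁶ M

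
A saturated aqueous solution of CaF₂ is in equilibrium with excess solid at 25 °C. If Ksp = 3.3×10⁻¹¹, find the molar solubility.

2.0×10⁻⁴ M

CaF₂(s) ⇌ Ca²⁺(aq) + 2 F⁻(aq)
With molar solubility s: [Ca²⁺] = s, [F⁻] = 2s.
Ksp = [Ca²⁺][F⁻]^2 = s · (2s)^2 = 4s^3
4s^3 = 3.3×10⁻¹¹  ⇒  s^3 = 8.3×10⁻¹²
Taking the 3rd root, s = 2.0×10⁻⁴ M.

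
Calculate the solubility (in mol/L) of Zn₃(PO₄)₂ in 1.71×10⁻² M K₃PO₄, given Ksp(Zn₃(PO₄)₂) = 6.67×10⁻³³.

9.45×10⁻¹¹ M

Zn₃(PO₄)₂(s) ⇌ 3 Zn²⁺(aq) + 2 PO₄³⁻(aq)
The solution already contains PO₄³⁻ at 1.71×10⁻² M. Let s be the molar solubility of Zn₃(PO₄)₂.
[PO₄³⁻] ≈ 1.71×10⁻² M (common ion dominates); [Zn²⁺] = 3s.
Ksp = [Zn²⁺]^3[PO₄³⁻]^2 = (3s)^3(1.71×10⁻²)^2
(3s)^3 = 6.67×10⁻³³ / (1.71×10⁻²)^2 = 2.28×10⁻²⁹
s = 9.45×10⁻¹¹ M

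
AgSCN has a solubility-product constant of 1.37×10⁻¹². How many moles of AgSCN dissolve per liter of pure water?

AgSCN(s) ⇌ Ag⁺(aq) + SCN⁻(aq)
With molar solubility s: [Ag⁺] = s, [SCN⁻] = s.
Ksp = [Ag⁺][SCN⁻] = s · s = s^2
s^2 = 1.37×10⁻¹²
s = (1.37×10⁻¹²)^(1/2) = 1.17×10⁻⁶ mol/L

1.17×10⁻⁶ M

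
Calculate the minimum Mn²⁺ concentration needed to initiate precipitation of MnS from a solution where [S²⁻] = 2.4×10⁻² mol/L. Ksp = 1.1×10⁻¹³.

Precipitation of each salt begins when its ion product equals Ksp.
MnS(s) ⇌ Mn²⁺(aq) + S²⁻(aq)
Ksp = [Mn²⁺][S²⁻] = [Mn²⁺](2.4×10⁻²)
[Mn²⁺] = 1.1×10⁻¹³ / (2.4×10⁻²) = 4.6×10⁻¹²
[Mn²⁺] = 4.6×10⁻¹² mol/L

4.6×10⁻¹² M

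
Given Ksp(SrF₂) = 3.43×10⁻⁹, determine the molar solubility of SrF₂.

SrF₂(s) ⇌ Sr²⁺(aq) + 2 F⁻(aq)
With molar solubility s: [Sr²⁺] = s, [F⁻] = 2s.
Ksp = [Sr²⁺][F⁻]^2 = s · (2s)^2 = 4s^3
4s^3 = 3.43×10⁻⁹  ⇒  s^3 = 8.58×10⁻¹⁰
s = 9.50×10⁻⁴ mol L⁻¹

9.50×10⁻⁴ M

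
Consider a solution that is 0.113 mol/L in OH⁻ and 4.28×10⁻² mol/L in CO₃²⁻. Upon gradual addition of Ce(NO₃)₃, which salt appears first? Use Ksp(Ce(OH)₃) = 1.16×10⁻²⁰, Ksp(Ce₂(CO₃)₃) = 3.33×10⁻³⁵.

Ce(OH)₃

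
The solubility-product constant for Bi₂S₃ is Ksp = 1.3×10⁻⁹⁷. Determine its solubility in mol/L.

Bi₂S₃(s) ⇌ 2 Bi³⁺(aq) + 3 S²⁻(aq)
Call the molar solubility s, so that [Bi³⁺] = 2s and [S²⁻] = 3s.
Ksp = [Bi³⁺]^2[S²⁻]^3 = (2s)^2 · (3s)^3 = 108s^5
108s^5 = 1.3×10⁻⁹⁷  ⇒  s^5 = 1.2×10⁻⁹⁹
s = 1.6×10⁻²⁰ M

1.6×10⁻²⁰ M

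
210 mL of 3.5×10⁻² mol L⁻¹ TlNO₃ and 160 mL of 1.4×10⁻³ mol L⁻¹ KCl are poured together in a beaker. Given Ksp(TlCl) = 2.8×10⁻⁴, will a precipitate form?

No

Total volume after mixing = 210 + 160 = 370 mL.
[Tl⁺] = (3.5×10⁻²)(210)/370 = 2.0×10⁻² mol L⁻¹
[Cl⁻] = (1.4×10⁻³)(160)/370 = 6.1×10⁻⁴ mol L⁻¹
Q = [Tl⁺][Cl⁻] = 1.2×10⁻⁵
Since Q (1.2×10⁻⁵) is less than Ksp (2.8×10⁻⁴), no TlCl precipitates.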